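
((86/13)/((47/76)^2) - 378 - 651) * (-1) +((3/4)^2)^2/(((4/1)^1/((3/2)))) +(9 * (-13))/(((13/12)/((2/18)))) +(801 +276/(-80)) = 528538661779/294062080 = 1797.37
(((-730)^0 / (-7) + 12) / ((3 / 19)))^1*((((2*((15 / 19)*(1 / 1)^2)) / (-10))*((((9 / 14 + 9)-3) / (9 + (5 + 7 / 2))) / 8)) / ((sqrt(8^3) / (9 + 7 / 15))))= -182683*sqrt(2) / 1097600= -0.24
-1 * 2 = -2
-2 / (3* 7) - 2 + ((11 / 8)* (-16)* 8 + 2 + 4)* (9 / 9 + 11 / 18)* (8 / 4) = -34642 / 63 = -549.87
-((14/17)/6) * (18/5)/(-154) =3/935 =0.00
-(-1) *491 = 491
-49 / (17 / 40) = -1960 / 17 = -115.29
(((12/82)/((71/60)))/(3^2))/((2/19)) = 380/2911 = 0.13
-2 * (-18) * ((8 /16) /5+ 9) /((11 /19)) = 31122 /55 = 565.85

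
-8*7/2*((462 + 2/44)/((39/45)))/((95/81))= -1820070/143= -12727.76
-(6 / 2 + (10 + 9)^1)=-22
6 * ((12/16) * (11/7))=99/14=7.07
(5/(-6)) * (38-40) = 5/3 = 1.67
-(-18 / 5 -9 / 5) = 27 / 5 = 5.40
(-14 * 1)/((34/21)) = -147/17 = -8.65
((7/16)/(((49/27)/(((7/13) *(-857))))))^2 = 535413321/43264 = 12375.49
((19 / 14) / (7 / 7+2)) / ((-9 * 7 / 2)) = -19 / 1323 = -0.01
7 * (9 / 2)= 63 / 2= 31.50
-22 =-22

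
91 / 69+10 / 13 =1873 / 897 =2.09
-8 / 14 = -4 / 7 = -0.57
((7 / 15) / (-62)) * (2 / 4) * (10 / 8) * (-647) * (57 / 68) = 86051 / 33728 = 2.55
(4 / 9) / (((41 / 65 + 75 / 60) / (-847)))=-880880 / 4401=-200.15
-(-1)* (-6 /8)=-3 /4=-0.75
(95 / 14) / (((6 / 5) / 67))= 31825 / 84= 378.87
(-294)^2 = 86436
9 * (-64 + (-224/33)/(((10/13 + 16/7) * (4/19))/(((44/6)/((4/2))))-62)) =-338061552/587921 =-575.01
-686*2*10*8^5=-449576960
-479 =-479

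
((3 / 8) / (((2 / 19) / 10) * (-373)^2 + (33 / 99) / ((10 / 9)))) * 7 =399 / 222652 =0.00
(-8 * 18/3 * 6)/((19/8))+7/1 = -2171/19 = -114.26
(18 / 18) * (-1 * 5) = -5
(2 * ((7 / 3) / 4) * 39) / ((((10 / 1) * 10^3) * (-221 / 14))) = -49 / 170000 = -0.00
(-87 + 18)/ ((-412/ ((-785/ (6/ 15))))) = -270825/ 824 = -328.67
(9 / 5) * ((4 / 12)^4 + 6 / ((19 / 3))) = 1477 / 855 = 1.73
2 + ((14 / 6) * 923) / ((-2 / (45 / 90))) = -6437 / 12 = -536.42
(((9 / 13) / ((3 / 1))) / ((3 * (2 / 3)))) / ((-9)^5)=-1 / 511758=-0.00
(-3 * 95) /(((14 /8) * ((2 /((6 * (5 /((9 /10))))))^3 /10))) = -475000000 /63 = -7539682.54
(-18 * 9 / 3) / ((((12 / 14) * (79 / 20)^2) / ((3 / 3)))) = -25200 / 6241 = -4.04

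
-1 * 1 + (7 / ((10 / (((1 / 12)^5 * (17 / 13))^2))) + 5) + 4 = 837122764310503 / 104640345538560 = 8.00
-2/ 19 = -0.11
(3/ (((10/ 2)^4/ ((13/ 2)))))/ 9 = 13/ 3750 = 0.00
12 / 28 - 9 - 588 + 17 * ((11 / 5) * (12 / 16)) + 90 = -66993 / 140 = -478.52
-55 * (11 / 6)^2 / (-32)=6655 / 1152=5.78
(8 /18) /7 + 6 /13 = 430 /819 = 0.53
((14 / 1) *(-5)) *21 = -1470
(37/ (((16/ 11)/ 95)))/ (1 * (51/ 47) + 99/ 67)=24351217/ 25824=942.97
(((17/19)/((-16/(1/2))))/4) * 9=-153/2432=-0.06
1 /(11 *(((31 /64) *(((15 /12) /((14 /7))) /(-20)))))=-2048 /341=-6.01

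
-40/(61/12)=-480/61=-7.87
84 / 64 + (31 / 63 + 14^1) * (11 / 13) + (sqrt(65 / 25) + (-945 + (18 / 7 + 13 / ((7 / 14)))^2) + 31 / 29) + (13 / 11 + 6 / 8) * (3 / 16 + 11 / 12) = -13096910689 / 117044928 + sqrt(65) / 5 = -110.28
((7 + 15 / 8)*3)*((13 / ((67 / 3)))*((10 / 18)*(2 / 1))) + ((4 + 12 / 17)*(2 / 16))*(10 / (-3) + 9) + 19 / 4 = 5086 / 201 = 25.30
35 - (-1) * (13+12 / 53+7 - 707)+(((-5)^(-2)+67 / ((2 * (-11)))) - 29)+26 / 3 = -675.11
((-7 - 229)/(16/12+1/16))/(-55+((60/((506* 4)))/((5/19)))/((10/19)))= 57319680/18573539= 3.09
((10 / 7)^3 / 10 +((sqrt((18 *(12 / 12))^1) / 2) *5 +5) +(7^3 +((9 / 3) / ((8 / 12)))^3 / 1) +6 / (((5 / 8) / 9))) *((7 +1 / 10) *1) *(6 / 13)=639 *sqrt(2) / 26 +1536625239 / 891800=1757.82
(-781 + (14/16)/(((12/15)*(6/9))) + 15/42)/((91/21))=-1046979/5824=-179.77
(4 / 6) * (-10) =-20 / 3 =-6.67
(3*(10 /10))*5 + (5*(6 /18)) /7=320 /21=15.24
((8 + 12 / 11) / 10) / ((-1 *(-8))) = 5 / 44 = 0.11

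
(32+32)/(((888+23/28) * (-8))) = -224/24887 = -0.01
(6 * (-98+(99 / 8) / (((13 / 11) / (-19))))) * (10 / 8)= -463245 / 208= -2227.14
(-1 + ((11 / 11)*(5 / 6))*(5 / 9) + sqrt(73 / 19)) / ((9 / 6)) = -29 / 81 + 2*sqrt(1387) / 57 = 0.95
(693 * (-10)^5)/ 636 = -5775000/ 53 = -108962.26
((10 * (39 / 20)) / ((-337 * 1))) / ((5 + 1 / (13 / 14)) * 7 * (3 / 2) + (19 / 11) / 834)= -0.00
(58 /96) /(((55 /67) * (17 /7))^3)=0.08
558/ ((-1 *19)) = -29.37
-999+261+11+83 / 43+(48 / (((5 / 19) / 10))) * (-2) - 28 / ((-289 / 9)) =-54333302 / 12427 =-4372.20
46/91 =0.51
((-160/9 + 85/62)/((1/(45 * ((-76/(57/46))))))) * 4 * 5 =84226000/93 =905655.91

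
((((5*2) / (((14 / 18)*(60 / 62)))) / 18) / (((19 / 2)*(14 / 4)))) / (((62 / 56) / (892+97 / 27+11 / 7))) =1356512 / 75411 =17.99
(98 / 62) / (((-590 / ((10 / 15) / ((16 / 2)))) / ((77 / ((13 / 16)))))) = -7546 / 356655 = -0.02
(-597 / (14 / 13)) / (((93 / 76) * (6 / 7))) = -49153 / 93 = -528.53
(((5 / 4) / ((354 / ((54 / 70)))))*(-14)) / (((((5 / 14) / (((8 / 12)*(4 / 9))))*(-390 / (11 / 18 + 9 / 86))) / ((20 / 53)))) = 0.00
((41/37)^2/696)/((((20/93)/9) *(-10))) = -468999/63521600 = -0.01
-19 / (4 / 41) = -779 / 4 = -194.75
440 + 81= 521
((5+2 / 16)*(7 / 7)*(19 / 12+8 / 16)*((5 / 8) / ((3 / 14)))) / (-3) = -35875 / 3456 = -10.38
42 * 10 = 420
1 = 1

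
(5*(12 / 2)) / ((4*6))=5 / 4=1.25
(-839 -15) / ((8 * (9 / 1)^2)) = -427 / 324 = -1.32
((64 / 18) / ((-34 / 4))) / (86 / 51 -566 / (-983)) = -15728 / 85053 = -0.18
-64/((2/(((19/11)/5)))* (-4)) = 152/55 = 2.76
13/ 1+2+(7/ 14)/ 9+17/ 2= 212/ 9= 23.56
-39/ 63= -0.62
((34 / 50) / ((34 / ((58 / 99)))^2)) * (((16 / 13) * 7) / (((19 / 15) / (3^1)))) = 94192 / 22863555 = 0.00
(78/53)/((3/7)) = 182/53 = 3.43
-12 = -12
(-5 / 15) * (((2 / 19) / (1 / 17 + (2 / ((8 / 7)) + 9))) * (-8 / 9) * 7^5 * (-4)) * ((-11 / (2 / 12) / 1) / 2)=16420096 / 2565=6401.60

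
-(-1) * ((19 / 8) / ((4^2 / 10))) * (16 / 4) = 95 / 16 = 5.94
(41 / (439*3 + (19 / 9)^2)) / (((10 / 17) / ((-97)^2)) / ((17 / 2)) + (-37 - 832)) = -334461723 / 9367750292506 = -0.00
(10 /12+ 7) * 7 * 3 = 329 /2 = 164.50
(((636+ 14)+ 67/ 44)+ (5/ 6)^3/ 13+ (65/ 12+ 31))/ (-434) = -21250447/ 13405392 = -1.59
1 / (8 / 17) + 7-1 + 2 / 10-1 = 293 / 40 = 7.32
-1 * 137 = -137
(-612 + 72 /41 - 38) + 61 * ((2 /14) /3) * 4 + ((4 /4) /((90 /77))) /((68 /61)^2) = -75954918101 /119437920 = -635.94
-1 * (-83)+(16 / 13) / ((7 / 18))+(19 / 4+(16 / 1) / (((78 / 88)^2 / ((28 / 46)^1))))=101195855 / 979524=103.31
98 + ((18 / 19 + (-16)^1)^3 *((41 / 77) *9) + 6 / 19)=-780030388 / 48013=-16246.23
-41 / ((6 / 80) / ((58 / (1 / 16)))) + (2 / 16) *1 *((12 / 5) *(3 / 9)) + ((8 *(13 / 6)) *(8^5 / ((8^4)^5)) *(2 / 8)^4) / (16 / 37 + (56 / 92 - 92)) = -1326374450056719718592600083 / 2614542245671804600320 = -507306.57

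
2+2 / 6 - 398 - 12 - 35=-1328 / 3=-442.67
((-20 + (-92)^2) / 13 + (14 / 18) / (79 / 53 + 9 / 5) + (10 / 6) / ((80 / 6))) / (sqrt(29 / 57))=16576345 * sqrt(1653) / 739674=911.14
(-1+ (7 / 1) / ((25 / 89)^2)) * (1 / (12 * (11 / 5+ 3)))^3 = 9137 / 25309440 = 0.00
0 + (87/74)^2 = 7569/5476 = 1.38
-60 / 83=-0.72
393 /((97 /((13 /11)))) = 5109 /1067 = 4.79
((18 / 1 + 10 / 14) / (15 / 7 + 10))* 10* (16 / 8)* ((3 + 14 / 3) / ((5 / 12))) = 48208 / 85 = 567.15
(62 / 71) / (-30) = -31 / 1065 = -0.03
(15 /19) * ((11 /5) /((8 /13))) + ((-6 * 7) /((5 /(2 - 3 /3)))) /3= 17 /760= 0.02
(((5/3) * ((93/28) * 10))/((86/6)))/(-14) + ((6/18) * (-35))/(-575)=-743129/2907660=-0.26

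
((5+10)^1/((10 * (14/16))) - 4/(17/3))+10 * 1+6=2024/119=17.01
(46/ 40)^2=529/ 400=1.32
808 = 808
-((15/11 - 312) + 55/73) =248836/803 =309.88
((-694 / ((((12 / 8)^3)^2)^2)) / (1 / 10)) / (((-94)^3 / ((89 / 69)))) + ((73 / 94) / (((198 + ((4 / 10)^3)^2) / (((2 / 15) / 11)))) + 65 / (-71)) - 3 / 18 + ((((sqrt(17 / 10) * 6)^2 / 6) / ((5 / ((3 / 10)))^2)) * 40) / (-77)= -22157435438425725586444882 / 20122920764409398300701875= -1.10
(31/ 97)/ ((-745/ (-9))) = 279/ 72265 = 0.00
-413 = -413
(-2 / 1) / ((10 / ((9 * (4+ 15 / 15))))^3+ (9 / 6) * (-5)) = 2916 / 10919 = 0.27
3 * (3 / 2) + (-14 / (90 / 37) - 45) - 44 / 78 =-54779 / 1170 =-46.82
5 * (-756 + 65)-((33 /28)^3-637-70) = -60360033 /21952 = -2749.64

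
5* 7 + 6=41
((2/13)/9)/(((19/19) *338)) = 0.00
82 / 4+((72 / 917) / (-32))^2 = 275811673 / 13454224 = 20.50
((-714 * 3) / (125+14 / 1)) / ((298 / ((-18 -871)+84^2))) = -6604857 / 20711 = -318.91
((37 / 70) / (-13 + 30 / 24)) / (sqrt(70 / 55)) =-37 * sqrt(154) / 11515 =-0.04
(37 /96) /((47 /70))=1295 /2256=0.57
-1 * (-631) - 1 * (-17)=648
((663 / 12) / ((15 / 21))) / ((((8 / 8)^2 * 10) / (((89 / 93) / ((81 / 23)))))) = 2.10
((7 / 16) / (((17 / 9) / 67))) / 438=1407 / 39712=0.04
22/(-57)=-22/57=-0.39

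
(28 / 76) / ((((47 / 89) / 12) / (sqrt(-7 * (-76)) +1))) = 201.47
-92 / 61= -1.51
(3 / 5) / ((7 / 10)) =6 / 7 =0.86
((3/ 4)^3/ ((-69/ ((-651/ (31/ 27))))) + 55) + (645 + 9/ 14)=7255145/ 10304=704.11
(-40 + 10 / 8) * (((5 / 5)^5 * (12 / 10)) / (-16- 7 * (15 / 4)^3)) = 0.12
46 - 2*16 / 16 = 44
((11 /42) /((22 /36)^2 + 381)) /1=594 /864955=0.00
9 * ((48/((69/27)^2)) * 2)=69984/529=132.29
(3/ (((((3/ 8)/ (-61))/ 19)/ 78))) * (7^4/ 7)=-248063088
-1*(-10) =10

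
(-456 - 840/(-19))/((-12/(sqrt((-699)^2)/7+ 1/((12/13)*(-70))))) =1952903/570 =3426.15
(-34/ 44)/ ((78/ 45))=-255/ 572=-0.45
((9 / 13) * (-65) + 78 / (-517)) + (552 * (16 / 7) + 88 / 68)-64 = 1153.86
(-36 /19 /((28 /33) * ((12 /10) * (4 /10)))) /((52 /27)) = -66825 /27664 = -2.42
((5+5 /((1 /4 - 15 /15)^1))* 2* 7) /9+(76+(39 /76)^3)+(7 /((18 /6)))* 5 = 1009929485 /11852352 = 85.21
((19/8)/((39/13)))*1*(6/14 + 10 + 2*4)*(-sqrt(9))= -43.77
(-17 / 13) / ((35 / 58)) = -986 / 455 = -2.17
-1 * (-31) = 31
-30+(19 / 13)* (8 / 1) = -238 / 13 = -18.31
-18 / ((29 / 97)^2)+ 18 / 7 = -1170396 / 5887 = -198.81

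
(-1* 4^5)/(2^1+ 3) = -1024/5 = -204.80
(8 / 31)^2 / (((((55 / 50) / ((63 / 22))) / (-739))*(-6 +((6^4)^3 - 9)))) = -0.00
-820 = -820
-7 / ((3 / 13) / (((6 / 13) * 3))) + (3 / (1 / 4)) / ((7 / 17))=-90 / 7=-12.86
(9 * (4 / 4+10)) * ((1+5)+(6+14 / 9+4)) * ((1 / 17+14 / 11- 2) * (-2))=39500 / 17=2323.53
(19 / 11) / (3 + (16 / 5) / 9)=855 / 1661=0.51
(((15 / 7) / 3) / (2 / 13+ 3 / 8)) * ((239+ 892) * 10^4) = 1176240000 / 77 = 15275844.16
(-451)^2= 203401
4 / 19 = 0.21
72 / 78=12 / 13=0.92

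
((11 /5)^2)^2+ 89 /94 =1431879 /58750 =24.37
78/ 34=39/ 17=2.29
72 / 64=9 / 8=1.12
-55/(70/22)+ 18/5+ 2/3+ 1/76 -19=-255407/7980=-32.01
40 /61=0.66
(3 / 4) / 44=3 / 176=0.02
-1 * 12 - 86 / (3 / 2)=-208 / 3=-69.33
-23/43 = -0.53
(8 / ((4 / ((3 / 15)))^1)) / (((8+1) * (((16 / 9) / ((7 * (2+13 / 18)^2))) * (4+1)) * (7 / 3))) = 2401 / 21600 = 0.11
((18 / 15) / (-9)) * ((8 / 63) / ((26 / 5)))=-0.00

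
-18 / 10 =-9 / 5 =-1.80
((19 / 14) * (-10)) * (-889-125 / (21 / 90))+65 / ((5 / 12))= 955079 / 49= 19491.41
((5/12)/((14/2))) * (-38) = -95/42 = -2.26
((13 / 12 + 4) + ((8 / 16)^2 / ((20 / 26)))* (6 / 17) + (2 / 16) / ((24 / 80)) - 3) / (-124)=-889 / 42160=-0.02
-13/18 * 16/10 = -52/45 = -1.16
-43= -43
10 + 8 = 18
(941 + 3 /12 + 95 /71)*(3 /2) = 803085 /568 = 1413.88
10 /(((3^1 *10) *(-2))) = -1 /6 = -0.17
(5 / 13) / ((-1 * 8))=-5 / 104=-0.05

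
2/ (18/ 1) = 1/ 9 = 0.11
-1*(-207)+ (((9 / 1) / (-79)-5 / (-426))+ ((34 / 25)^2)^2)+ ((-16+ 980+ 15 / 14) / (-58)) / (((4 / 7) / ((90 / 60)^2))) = 1766524452565307 / 12199575000000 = 144.80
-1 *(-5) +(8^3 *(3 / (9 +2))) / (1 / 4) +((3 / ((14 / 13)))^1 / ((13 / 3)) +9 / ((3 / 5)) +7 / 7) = 89349 / 154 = 580.19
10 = 10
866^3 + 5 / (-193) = 125346145923 / 193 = 649461895.97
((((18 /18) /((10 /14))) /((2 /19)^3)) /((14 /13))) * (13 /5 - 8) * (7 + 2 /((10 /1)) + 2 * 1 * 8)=-69817761 /500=-139635.52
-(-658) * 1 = 658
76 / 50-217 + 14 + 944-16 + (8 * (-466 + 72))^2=248395763 / 25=9935830.52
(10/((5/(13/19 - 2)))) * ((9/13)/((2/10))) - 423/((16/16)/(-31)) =3236661/247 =13103.89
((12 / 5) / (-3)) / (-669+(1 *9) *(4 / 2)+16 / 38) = 76 / 61805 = 0.00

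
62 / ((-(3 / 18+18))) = -372 / 109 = -3.41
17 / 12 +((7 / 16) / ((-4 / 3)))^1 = 1.09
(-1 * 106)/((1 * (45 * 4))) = -53/90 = -0.59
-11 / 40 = -0.28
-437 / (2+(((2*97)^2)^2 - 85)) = -437 / 1416468413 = -0.00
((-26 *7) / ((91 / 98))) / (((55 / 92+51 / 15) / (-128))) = 11540480 / 1839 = 6275.41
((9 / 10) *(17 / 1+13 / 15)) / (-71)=-402 / 1775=-0.23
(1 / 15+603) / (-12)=-4523 / 90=-50.26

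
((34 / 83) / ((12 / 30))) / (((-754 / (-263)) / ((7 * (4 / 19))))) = 312970 / 594529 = 0.53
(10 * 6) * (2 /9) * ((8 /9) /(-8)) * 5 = -200 /27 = -7.41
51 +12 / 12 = 52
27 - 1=26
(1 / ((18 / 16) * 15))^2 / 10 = 32 / 91125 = 0.00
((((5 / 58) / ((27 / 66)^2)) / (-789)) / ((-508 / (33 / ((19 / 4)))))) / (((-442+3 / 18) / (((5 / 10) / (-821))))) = 1210 / 98318452017897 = 0.00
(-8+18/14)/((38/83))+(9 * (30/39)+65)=197997/3458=57.26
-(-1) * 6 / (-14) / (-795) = 1 / 1855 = 0.00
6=6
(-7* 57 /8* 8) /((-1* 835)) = 399 /835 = 0.48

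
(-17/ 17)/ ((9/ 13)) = -13/ 9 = -1.44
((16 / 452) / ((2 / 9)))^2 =324 / 12769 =0.03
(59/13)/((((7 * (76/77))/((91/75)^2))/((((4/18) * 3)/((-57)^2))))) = 0.00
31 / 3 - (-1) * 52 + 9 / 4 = 775 / 12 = 64.58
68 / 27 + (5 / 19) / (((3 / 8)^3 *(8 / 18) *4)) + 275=143807 / 513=280.33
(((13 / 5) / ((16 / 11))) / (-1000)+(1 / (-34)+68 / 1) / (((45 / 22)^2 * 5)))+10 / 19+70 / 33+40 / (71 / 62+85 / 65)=336865328545139 / 15172446960000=22.20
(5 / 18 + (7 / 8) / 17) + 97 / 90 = 1.41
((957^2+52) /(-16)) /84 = -130843 /192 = -681.47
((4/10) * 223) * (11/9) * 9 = 4906/5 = 981.20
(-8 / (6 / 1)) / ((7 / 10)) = -1.90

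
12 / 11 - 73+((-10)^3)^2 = 10999209 / 11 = 999928.09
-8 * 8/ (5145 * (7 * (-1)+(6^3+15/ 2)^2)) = -256/ 1027873245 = -0.00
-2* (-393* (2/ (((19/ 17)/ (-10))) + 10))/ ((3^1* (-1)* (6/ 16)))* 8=838400/ 19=44126.32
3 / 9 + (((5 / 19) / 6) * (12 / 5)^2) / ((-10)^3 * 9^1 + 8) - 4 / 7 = -533963 / 2242380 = -0.24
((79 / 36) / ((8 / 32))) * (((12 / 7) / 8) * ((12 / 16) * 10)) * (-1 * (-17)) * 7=6715 / 4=1678.75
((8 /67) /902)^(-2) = 913067089 /16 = 57066693.06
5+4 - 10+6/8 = -1/4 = -0.25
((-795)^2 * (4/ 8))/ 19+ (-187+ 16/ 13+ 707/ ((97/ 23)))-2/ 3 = 2388248471/ 143754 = 16613.44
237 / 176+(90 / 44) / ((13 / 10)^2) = 76053 / 29744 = 2.56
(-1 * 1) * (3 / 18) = -1 / 6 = -0.17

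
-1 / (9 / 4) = -4 / 9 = -0.44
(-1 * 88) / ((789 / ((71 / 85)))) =-6248 / 67065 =-0.09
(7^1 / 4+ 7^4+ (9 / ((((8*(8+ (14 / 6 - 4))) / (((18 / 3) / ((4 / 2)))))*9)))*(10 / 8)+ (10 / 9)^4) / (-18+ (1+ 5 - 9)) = -9591156437 / 83770848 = -114.49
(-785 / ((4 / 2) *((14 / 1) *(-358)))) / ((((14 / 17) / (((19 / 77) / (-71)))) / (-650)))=82405375 / 383608456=0.21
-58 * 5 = -290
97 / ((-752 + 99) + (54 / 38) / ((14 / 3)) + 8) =-25802 / 171489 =-0.15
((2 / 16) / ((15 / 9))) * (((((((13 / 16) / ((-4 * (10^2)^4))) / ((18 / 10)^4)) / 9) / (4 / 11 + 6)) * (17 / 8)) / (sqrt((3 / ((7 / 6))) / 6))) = -2431 * sqrt(21) / 13544423424000000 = -0.00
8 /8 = 1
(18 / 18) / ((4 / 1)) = 1 / 4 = 0.25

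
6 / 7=0.86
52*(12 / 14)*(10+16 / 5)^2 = 7766.13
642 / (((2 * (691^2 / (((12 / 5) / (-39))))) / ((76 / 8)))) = -12198 / 31036265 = -0.00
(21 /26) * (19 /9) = 133 /78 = 1.71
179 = 179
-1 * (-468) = 468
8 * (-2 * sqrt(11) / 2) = -8 * sqrt(11) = -26.53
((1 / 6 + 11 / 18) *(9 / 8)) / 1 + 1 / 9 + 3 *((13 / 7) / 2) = 1901 / 504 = 3.77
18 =18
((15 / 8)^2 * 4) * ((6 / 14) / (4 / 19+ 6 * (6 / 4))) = 513 / 784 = 0.65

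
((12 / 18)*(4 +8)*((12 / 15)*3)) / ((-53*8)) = -12 / 265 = -0.05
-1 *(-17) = 17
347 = 347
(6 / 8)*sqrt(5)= 3*sqrt(5) / 4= 1.68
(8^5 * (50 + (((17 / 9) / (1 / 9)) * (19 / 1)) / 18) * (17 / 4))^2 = 7252214699524096 / 81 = 89533514808939.46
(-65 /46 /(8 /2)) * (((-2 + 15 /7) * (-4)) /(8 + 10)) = 65 /5796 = 0.01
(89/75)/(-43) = -0.03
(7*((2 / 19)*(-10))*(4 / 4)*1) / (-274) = 0.03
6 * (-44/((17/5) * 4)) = -330/17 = -19.41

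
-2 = -2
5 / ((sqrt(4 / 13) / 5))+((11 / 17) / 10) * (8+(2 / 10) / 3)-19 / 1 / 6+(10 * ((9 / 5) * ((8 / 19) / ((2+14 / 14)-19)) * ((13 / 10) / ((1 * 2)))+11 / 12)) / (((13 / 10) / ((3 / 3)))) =2626307 / 629850+25 * sqrt(13) / 2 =49.24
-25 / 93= -0.27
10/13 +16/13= 2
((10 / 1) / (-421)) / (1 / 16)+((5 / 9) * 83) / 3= 170395 / 11367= 14.99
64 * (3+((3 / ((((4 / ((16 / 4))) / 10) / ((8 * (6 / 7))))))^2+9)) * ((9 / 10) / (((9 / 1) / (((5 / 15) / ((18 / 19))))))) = 210184384 / 2205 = 95321.72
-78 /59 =-1.32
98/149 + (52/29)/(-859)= 0.66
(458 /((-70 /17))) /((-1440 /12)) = 3893 /4200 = 0.93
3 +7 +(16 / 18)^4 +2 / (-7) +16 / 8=566674 / 45927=12.34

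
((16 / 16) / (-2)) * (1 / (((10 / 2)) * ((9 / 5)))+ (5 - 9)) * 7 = 245 / 18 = 13.61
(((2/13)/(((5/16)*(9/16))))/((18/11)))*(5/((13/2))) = 5632/13689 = 0.41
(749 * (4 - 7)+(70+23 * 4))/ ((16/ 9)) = -18765/ 16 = -1172.81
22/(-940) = -11/470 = -0.02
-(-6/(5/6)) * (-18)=-648/5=-129.60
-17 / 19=-0.89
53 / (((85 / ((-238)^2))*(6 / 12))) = 353192 / 5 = 70638.40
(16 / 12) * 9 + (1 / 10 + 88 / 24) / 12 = 4433 / 360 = 12.31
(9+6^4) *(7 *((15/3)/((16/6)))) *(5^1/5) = 137025/8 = 17128.12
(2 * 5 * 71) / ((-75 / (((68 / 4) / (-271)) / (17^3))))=142 / 1174785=0.00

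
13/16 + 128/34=1245/272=4.58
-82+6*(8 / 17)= -1346 / 17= -79.18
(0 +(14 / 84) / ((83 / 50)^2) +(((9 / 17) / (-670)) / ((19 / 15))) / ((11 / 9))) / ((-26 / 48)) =-2360421676 / 21319133407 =-0.11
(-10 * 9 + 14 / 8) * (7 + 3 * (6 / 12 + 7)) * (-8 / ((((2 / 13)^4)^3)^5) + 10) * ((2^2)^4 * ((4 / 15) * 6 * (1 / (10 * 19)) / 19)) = 142964383376753645679690866228129596416233574197152139400582669813862187 / 10161246659254681600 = 14069571202323313739624600000000000000000000000000000.00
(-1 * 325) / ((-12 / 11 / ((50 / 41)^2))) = 2234375 / 5043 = 443.06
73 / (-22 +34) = 73 / 12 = 6.08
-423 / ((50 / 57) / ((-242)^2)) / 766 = -353009151 / 9575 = -36867.80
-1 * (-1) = 1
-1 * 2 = -2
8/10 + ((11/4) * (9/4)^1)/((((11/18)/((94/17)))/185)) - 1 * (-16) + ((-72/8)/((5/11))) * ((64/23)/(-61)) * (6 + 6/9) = 4951515681/477020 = 10380.10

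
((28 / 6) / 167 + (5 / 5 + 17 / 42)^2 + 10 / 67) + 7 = 180608105 / 19737396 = 9.15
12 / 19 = 0.63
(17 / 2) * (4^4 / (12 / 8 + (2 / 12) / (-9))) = 7344 / 5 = 1468.80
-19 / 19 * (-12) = 12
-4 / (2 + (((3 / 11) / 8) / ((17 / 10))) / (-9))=-8976 / 4483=-2.00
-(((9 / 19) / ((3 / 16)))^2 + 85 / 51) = -8717 / 1083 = -8.05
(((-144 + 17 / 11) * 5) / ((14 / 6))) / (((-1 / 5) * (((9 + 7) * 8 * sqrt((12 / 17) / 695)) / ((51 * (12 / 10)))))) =1198755 * sqrt(35445) / 9856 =22898.51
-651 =-651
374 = 374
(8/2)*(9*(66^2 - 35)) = 155556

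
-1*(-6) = 6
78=78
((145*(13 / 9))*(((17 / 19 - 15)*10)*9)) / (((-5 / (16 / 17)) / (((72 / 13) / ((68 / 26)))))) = 581967360 / 5491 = 105985.68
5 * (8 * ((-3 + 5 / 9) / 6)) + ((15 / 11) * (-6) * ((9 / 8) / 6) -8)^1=-25.83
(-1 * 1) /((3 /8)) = -8 /3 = -2.67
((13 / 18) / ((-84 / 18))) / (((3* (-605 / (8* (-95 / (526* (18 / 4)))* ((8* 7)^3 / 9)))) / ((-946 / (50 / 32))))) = 17053417472 / 52724925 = 323.44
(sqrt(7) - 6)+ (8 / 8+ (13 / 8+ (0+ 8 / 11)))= -233 / 88+ sqrt(7)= -0.00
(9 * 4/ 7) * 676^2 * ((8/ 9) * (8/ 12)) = 1392688.76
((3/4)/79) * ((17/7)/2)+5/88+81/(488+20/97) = 16870597/72016637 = 0.23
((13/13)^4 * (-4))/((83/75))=-300/83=-3.61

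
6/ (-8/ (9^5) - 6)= -177147/ 177151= -1.00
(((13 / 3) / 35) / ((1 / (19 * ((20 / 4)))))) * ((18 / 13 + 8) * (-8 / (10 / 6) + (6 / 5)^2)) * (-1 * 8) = 74176 / 25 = 2967.04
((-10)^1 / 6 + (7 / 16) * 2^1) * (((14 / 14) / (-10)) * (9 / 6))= 19 / 160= 0.12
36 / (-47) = -36 / 47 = -0.77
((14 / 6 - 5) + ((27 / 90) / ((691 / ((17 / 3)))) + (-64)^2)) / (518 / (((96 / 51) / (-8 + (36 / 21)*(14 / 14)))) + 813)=-169709702 / 38008455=-4.47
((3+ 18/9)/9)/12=5/108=0.05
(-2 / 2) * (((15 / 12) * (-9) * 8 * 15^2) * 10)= 202500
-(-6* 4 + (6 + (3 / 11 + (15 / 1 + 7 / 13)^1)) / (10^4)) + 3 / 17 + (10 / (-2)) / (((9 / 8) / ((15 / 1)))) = -3098969069 / 72930000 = -42.49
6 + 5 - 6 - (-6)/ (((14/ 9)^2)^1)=733/ 98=7.48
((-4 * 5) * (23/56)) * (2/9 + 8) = -4255/63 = -67.54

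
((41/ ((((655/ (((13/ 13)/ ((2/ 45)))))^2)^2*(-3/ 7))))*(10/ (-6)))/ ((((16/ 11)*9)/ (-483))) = -617556555/ 75391979776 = -0.01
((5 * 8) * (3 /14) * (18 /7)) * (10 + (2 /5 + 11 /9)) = 12552 /49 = 256.16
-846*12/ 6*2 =-3384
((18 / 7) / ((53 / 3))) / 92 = 27 / 17066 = 0.00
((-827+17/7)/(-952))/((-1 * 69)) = -481/38318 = -0.01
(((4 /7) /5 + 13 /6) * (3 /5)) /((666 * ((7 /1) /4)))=479 /407925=0.00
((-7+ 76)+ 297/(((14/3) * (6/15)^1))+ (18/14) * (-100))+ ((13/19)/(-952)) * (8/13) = 900197/9044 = 99.54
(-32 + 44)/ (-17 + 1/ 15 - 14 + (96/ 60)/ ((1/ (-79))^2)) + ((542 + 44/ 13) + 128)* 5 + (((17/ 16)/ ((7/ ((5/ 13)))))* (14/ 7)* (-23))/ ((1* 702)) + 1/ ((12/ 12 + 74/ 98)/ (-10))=275735215481491/ 82034198064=3361.22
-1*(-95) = 95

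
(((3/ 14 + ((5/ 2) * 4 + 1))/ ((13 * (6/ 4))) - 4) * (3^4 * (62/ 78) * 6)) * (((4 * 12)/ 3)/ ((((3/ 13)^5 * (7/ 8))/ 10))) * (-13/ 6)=1059635948800/ 1323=800934201.66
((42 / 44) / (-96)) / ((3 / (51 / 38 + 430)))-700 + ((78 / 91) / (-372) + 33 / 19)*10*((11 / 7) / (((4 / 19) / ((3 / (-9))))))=-90771705823 / 121908864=-744.59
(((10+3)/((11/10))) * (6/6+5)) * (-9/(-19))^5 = 46058220/27237089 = 1.69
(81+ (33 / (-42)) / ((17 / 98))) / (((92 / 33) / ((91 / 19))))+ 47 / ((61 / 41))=73850158 / 453169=162.96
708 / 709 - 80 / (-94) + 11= 428189 / 33323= 12.85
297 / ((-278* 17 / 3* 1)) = -0.19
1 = 1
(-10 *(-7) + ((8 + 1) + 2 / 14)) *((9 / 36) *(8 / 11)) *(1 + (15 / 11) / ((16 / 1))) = 52907 / 3388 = 15.62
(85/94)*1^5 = 85/94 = 0.90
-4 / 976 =-1 / 244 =-0.00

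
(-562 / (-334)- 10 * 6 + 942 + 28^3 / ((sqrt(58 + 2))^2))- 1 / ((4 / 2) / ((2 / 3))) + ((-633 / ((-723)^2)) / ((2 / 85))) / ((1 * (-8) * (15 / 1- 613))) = 579667898897521 / 464025371680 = 1249.22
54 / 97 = 0.56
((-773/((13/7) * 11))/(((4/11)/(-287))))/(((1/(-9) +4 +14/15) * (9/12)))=8257.48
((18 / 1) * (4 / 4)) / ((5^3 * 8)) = 9 / 500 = 0.02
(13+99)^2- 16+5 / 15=37585 / 3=12528.33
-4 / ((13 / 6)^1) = -24 / 13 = -1.85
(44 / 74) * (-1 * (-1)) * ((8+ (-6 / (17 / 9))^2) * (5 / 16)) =3.36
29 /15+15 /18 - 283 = -8407 /30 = -280.23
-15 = -15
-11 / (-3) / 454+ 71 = 96713 / 1362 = 71.01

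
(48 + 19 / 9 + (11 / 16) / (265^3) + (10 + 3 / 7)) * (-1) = -1135633756693 / 18758502000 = -60.54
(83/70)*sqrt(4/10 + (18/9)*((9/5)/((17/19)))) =83*sqrt(7990)/2975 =2.49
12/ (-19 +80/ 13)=-156/ 167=-0.93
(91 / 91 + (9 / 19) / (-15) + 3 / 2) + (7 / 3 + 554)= 318517 / 570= 558.80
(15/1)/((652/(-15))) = -225/652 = -0.35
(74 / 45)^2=5476 / 2025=2.70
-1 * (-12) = 12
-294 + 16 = -278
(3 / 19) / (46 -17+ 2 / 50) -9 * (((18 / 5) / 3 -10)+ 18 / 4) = 38.71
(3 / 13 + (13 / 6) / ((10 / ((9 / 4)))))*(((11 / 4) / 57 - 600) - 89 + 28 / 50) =-977034417 / 1976000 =-494.45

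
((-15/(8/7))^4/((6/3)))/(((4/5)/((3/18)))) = 202584375/65536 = 3091.19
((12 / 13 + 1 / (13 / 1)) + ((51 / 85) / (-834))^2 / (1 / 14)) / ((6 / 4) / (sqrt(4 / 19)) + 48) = 41218432 / 1969292925-644038* sqrt(19) / 1969292925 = 0.02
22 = 22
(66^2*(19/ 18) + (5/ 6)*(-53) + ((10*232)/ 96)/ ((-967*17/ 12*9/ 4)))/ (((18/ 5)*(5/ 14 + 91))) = 13.85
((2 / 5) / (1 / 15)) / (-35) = -6 / 35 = -0.17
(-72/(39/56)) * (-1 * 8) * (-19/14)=-1122.46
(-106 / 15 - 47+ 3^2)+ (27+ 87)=1034 / 15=68.93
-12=-12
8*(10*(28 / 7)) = 320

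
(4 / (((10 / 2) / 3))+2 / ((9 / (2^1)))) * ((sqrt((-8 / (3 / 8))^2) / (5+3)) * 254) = 260096 / 135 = 1926.64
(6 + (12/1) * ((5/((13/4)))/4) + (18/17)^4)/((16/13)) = 6445293/668168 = 9.65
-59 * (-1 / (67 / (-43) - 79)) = -0.73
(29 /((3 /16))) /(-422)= -232 /633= -0.37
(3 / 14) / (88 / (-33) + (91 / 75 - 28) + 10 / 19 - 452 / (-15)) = 475 / 2674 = 0.18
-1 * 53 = -53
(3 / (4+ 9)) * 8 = 24 / 13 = 1.85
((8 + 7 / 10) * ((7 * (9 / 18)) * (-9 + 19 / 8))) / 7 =-4611 / 160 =-28.82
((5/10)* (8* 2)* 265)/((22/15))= 15900/11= 1445.45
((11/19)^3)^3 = 2357947691/322687697779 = 0.01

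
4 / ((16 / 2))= 1 / 2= 0.50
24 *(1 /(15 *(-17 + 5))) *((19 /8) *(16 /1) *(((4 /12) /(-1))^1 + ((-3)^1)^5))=11096 /9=1232.89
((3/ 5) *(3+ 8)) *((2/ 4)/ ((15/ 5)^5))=11/ 810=0.01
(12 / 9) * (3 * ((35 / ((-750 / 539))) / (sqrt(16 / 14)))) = -3773 * sqrt(14) / 150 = -94.12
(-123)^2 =15129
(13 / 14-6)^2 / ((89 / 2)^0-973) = -0.03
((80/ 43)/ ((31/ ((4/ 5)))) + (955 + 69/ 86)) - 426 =1412581/ 2666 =529.85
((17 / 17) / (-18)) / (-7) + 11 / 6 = 116 / 63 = 1.84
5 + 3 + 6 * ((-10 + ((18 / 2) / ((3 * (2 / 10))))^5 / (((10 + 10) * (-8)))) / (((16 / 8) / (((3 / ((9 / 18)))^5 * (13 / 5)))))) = -288470395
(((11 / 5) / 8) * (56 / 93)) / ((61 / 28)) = 2156 / 28365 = 0.08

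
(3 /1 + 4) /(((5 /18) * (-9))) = -14 /5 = -2.80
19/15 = 1.27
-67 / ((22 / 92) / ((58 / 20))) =-812.53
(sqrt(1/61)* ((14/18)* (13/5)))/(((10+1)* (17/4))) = 364* sqrt(61)/513315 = 0.01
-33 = -33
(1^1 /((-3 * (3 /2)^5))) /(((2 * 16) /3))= -1 /243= -0.00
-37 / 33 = -1.12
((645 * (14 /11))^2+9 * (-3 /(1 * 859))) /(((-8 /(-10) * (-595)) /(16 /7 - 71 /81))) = -365783400239 /183348396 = -1995.02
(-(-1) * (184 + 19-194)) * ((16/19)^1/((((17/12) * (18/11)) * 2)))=528/323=1.63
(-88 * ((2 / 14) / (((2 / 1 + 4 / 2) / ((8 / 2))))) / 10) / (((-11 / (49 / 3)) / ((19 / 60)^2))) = 0.19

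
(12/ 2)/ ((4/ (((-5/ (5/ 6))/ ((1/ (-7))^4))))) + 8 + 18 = -21583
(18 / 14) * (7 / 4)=9 / 4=2.25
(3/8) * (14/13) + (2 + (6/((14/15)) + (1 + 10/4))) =4489/364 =12.33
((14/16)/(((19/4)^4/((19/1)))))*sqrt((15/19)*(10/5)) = 0.04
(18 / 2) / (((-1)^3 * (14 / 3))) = -27 / 14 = -1.93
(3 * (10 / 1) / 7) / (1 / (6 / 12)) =15 / 7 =2.14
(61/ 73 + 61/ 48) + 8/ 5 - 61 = -1003783/ 17520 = -57.29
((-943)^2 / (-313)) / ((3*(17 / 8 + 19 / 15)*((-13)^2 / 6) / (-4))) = 853679040 / 21529079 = 39.65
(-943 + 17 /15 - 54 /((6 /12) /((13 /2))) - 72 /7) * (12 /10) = -347372 /175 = -1984.98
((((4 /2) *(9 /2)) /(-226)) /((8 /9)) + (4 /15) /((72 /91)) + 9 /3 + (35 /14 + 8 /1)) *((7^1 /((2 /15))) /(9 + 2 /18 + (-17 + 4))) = -3366409 /18080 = -186.20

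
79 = 79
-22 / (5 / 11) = -242 / 5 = -48.40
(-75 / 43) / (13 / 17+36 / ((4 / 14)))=-0.01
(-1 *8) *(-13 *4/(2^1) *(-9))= -1872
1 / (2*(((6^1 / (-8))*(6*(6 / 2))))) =-1 / 27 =-0.04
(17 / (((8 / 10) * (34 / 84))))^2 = 11025 / 4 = 2756.25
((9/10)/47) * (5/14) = 9/1316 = 0.01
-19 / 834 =-0.02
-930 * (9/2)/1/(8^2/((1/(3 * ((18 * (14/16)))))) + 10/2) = -4185/3029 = -1.38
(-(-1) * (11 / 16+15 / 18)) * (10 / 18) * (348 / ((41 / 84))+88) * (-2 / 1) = -1498325 / 1107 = -1353.50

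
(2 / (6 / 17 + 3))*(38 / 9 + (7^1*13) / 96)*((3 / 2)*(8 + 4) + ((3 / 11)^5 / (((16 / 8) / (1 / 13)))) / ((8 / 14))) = 847955048461 / 15275365248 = 55.51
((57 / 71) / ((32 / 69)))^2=15468489 / 5161984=3.00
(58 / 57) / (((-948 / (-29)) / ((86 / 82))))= 36163 / 1107738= 0.03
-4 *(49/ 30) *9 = -58.80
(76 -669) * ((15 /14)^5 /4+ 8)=-10656057599 /2151296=-4953.32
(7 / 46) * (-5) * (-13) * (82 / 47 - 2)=-2730 / 1081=-2.53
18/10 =9/5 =1.80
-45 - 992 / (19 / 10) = -10775 / 19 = -567.11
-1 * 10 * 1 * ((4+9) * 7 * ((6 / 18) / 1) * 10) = -3033.33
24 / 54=4 / 9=0.44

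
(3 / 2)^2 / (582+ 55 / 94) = 423 / 109526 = 0.00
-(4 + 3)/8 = -7/8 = -0.88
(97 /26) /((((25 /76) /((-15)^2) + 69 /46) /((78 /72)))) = 5529 /2054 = 2.69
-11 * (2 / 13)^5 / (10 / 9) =-1584 / 1856465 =-0.00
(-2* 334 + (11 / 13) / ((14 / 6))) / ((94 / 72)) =-511.38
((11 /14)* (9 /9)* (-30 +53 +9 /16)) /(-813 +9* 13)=-143 /5376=-0.03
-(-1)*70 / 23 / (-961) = -70 / 22103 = -0.00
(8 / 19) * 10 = 80 / 19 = 4.21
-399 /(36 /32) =-1064 /3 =-354.67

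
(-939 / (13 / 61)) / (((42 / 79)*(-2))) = 1508347 / 364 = 4143.81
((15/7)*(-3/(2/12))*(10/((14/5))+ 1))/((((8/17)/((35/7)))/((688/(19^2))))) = -3570.49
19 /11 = 1.73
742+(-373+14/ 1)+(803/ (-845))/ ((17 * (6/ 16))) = 16498961/ 43095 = 382.85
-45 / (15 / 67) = -201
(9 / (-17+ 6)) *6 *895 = -48330 / 11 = -4393.64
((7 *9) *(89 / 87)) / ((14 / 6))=801 / 29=27.62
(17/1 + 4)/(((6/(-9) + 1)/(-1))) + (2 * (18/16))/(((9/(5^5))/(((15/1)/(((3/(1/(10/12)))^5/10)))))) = 1137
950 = 950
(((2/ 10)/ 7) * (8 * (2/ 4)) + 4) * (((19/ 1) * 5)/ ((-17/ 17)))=-2736/ 7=-390.86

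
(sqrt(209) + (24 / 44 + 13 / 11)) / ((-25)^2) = 19 / 6875 + sqrt(209) / 625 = 0.03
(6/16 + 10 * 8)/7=643/56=11.48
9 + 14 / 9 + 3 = 122 / 9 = 13.56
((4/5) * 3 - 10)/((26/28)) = -8.18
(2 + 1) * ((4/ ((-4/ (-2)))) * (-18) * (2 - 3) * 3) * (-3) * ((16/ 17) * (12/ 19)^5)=-3869835264/ 42093683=-91.93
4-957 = -953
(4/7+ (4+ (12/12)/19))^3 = 98.87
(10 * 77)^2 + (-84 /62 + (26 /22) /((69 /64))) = 13950338014 /23529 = 592899.74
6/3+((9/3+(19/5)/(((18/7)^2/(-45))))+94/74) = -26095/1332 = -19.59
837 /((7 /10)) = 8370 /7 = 1195.71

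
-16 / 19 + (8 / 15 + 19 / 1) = 5327 / 285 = 18.69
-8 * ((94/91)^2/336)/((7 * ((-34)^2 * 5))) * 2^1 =-2209/1759008615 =-0.00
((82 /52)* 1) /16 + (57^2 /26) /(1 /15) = 779801 /416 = 1874.52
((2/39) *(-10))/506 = -10/9867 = -0.00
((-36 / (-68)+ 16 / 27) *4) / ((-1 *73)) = -2060 / 33507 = -0.06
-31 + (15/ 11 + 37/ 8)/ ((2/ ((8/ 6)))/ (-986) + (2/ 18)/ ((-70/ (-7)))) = 11111113/ 18722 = 593.48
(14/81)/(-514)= -7/20817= -0.00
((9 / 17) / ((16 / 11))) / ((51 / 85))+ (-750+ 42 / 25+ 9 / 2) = -5053851 / 6800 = -743.21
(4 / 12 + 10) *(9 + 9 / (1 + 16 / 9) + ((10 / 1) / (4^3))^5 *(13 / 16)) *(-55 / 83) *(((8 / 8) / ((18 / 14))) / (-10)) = 392144749581739 / 60156385689600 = 6.52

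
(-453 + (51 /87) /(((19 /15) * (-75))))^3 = -1943914516217888768 /20910518875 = -92963475.84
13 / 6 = 2.17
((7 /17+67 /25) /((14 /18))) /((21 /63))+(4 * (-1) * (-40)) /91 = 75602 /5525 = 13.68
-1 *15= -15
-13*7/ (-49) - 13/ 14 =13/ 14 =0.93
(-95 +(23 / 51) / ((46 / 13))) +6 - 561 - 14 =-67715 / 102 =-663.87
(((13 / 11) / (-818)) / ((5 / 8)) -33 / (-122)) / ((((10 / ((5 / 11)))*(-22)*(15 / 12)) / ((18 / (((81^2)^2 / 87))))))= -21343739 / 1323571839635925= -0.00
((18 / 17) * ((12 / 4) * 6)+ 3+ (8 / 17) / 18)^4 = 130362526004881 / 547981281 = 237895.95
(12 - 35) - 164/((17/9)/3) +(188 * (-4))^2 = 9608749/17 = 565220.53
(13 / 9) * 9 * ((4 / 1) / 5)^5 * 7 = 93184 / 3125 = 29.82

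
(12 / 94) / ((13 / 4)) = 24 / 611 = 0.04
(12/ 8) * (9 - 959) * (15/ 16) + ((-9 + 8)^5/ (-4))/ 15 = -320621/ 240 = -1335.92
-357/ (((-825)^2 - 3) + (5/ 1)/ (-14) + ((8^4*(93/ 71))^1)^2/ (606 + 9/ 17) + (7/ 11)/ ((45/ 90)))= -0.00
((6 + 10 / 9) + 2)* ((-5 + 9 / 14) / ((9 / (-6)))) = 5002 / 189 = 26.47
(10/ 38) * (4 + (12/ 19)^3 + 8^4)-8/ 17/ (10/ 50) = 2385295540/ 2215457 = 1076.66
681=681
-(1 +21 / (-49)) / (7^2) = -0.01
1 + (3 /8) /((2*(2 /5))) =47 /32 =1.47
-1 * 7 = -7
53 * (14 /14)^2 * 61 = 3233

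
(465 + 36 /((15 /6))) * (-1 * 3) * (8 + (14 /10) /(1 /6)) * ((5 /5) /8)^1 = -294831 /100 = -2948.31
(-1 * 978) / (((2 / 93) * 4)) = -11369.25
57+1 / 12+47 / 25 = 17689 / 300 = 58.96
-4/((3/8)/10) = -320/3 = -106.67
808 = 808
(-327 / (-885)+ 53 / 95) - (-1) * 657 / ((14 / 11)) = 40580107 / 78470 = 517.14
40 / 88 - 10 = -105 / 11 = -9.55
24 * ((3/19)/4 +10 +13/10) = 25854/95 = 272.15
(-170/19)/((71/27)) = -4590/1349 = -3.40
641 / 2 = 320.50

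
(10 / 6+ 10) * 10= 350 / 3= 116.67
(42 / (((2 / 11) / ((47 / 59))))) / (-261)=-3619 / 5133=-0.71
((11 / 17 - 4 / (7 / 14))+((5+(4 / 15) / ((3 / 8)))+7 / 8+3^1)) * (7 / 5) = 3.13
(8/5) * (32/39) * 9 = 768/65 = 11.82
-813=-813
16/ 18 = 8/ 9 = 0.89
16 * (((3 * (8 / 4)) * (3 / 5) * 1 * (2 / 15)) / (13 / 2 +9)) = 384 / 775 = 0.50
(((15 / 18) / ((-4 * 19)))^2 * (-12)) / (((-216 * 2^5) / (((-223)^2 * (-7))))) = -8702575 / 119771136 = -0.07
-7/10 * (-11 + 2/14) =7.60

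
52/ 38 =26/ 19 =1.37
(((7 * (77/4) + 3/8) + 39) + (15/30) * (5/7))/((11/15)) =146565/616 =237.93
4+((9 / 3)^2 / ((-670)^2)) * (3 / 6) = 3591209 / 897800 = 4.00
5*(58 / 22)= 145 / 11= 13.18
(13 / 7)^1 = 13 / 7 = 1.86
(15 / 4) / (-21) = -5 / 28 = -0.18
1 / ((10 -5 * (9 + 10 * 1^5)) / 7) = -7 / 85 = -0.08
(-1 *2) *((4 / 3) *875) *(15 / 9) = -35000 / 9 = -3888.89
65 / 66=0.98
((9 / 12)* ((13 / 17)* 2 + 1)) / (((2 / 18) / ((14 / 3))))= 2709 / 34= 79.68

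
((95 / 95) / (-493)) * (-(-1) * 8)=-8 / 493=-0.02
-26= -26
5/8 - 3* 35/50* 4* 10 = -667/8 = -83.38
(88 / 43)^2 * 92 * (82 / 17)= 58420736 / 31433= 1858.58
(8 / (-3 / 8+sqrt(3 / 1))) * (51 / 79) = 3264 / 4819+8704 * sqrt(3) / 4819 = 3.81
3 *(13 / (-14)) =-39 / 14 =-2.79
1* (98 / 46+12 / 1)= 325 / 23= 14.13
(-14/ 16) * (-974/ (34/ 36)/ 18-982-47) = 129269/ 136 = 950.51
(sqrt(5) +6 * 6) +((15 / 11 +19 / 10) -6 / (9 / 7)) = sqrt(5) +11417 / 330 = 36.83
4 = 4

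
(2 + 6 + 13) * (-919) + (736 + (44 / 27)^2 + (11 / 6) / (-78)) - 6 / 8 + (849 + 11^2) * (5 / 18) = -346700377 / 18954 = -18291.67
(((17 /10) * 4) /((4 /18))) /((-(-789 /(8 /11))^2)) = -1088 /41847245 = -0.00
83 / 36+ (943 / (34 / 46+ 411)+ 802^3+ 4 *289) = 87931922014847 / 170460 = 515850768.60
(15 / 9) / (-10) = -1 / 6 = -0.17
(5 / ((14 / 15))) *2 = 75 / 7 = 10.71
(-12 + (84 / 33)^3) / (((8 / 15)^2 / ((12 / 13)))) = 77625 / 5324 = 14.58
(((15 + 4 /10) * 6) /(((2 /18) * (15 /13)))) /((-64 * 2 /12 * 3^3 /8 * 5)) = -1001 /250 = -4.00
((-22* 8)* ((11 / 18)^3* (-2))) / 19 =58564 / 13851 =4.23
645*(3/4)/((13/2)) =74.42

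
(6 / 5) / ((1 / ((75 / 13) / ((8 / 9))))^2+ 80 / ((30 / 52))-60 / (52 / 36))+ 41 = 11800137589 / 287721554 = 41.01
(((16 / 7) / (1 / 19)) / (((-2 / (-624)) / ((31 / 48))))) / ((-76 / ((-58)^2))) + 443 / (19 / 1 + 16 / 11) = -610027289 / 1575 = -387318.91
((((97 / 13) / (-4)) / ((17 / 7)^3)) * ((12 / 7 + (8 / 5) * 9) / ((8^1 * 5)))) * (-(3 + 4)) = 4691211 / 12773800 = 0.37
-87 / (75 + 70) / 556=-3 / 2780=-0.00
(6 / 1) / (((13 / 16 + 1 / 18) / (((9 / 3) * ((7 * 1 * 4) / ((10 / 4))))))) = 145152 / 625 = 232.24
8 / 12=2 / 3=0.67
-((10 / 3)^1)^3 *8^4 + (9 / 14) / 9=-57343973 / 378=-151703.63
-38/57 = -2/3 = -0.67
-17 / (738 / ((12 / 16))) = -17 / 984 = -0.02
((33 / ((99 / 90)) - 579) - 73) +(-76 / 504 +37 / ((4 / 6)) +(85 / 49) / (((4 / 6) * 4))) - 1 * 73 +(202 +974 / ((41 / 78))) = 204817999 / 144648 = 1415.98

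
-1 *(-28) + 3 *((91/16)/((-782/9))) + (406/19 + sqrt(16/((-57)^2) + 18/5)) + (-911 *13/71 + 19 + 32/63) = -104339632771/1063357344 + sqrt(292810)/285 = -96.22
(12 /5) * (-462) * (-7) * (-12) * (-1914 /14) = 63667296 /5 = 12733459.20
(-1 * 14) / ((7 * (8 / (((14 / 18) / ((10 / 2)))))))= -0.04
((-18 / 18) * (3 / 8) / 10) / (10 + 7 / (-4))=-1 / 220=-0.00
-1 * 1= -1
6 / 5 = 1.20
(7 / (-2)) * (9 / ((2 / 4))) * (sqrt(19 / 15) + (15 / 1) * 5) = -4795.90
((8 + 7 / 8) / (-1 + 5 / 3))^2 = 45369 / 256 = 177.22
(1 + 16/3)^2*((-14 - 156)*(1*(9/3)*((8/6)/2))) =-122740/9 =-13637.78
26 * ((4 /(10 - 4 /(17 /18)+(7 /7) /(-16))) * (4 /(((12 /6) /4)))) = 226304 /1551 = 145.91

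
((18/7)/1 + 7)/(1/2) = 134/7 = 19.14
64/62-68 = -2076/31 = -66.97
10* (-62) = -620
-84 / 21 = -4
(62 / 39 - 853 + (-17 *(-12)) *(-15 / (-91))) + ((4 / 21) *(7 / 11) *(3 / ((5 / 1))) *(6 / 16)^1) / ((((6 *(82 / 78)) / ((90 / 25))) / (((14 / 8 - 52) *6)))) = -10126581769 / 12312300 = -822.48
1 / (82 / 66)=33 / 41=0.80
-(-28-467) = 495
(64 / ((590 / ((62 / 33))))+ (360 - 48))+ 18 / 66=3041959 / 9735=312.48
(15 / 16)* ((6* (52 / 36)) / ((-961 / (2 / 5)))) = -13 / 3844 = -0.00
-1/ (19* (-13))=1/ 247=0.00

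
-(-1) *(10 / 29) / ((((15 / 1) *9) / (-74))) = -0.19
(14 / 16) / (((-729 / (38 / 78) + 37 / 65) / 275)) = -2377375 / 14778496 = -0.16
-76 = -76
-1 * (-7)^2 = -49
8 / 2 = 4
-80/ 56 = -10/ 7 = -1.43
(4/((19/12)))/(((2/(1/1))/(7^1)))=168/19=8.84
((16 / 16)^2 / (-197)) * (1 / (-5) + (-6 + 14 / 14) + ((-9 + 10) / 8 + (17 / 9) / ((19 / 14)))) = 25193 / 1347480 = 0.02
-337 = -337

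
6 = 6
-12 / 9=-4 / 3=-1.33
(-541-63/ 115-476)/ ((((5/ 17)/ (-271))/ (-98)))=-52831988748/ 575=-91881719.56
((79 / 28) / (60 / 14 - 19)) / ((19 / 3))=-237 / 7828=-0.03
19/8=2.38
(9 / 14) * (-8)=-36 / 7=-5.14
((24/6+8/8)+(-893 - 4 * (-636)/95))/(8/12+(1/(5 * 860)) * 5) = -42217056/32737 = -1289.58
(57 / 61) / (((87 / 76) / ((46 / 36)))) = 16606 / 15921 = 1.04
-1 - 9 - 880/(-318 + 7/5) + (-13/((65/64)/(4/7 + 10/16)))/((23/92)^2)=-13975858/55405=-252.25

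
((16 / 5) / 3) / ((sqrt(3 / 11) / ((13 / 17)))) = 208 * sqrt(33) / 765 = 1.56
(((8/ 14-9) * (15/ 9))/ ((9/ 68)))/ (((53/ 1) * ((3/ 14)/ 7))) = -280840/ 4293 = -65.42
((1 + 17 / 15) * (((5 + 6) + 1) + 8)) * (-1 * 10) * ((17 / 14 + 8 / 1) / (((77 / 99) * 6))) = -842.45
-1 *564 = -564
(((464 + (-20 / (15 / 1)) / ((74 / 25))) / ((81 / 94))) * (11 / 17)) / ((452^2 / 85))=66504295 / 459224316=0.14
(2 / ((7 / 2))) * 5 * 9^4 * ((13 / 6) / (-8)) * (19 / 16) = -2700945 / 448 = -6028.90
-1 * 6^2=-36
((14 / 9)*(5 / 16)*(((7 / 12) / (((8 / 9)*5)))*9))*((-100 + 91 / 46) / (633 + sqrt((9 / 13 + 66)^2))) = -0.08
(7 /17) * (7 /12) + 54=11065 /204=54.24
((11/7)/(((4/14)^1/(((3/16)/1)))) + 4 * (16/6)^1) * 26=14599/48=304.15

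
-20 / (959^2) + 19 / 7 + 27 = 27327644 / 919681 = 29.71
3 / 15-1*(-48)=241 / 5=48.20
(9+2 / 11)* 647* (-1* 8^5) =-2141290496 / 11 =-194662772.36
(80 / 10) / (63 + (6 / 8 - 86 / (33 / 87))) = -352 / 7171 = -0.05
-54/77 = -0.70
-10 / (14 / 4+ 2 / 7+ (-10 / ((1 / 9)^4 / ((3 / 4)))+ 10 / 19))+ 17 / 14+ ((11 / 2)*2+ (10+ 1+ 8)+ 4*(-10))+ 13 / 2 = -52347537 / 22904084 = -2.29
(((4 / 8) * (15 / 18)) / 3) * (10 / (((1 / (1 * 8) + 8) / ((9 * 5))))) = 100 / 13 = 7.69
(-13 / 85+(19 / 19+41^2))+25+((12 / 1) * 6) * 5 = 175682 / 85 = 2066.85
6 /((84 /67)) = 67 /14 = 4.79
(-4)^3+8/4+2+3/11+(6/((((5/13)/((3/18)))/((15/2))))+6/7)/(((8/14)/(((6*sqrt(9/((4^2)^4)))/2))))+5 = -1204681/22528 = -53.47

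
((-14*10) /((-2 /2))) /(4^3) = 35 /16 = 2.19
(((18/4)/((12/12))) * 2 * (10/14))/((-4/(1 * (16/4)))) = -45/7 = -6.43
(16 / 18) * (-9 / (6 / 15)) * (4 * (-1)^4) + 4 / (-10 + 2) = -161 / 2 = -80.50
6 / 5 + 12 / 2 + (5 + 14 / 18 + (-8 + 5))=449 / 45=9.98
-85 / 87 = -0.98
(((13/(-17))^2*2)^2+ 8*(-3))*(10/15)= -3780520/250563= -15.09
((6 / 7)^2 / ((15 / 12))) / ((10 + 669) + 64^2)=144 / 1169875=0.00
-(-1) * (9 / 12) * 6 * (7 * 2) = 63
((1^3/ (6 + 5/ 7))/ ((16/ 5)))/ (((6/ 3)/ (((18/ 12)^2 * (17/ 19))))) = 5355/ 114304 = 0.05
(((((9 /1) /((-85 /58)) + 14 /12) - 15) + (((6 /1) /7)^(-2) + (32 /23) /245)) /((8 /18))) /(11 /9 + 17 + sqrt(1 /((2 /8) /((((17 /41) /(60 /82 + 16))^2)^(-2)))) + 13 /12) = -1963631223 /153649621636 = -0.01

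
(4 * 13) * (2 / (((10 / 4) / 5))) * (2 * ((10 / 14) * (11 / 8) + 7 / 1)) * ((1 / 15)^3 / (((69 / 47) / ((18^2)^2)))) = 1415838528 / 20125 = 70352.22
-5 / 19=-0.26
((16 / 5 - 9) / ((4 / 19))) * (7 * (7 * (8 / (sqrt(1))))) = -53998 / 5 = -10799.60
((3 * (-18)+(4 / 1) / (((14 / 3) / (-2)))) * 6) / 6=-390 / 7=-55.71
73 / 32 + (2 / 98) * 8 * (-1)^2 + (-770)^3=-456532997.56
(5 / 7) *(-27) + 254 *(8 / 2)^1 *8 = 56761 / 7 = 8108.71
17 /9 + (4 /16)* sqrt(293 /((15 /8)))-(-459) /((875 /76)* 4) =sqrt(8790) /30 + 93364 /7875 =14.98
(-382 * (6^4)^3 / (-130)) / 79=415765426176 / 5135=80966976.86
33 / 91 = 0.36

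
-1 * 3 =-3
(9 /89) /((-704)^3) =-9 /31053316096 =-0.00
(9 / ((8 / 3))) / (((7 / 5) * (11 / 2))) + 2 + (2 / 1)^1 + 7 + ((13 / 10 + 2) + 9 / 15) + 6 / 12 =24391 / 1540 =15.84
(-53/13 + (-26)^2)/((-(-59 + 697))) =-8735/8294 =-1.05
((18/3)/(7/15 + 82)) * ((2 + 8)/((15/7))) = 420/1237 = 0.34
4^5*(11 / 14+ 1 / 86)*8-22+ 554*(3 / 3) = 2126212 / 301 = 7063.83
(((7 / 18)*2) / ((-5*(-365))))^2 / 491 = 49 / 132462286875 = 0.00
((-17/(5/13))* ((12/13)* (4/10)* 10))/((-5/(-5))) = -816/5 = -163.20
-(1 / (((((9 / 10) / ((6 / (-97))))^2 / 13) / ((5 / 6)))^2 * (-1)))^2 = -28561000000000000 / 4165133546829286530801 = -0.00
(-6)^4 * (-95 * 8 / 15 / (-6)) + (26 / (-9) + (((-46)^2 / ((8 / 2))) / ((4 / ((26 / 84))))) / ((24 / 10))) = 22091665 / 2016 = 10958.17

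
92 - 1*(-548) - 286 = 354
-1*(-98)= 98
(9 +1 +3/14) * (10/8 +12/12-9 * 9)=-6435/8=-804.38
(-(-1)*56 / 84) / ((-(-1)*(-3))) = -2 / 9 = -0.22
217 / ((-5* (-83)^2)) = -217 / 34445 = -0.01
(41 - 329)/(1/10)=-2880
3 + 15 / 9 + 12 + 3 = 59 / 3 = 19.67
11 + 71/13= 214/13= 16.46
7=7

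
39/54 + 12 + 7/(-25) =5599/450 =12.44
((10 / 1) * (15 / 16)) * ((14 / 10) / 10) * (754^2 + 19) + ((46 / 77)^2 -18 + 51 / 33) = 70786197227 / 94864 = 746186.09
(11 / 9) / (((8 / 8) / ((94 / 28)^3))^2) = 118571368619 / 67765824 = 1749.72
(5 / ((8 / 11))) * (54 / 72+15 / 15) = 385 / 32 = 12.03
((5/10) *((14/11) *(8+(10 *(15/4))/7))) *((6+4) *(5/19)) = 425/19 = 22.37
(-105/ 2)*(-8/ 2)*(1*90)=18900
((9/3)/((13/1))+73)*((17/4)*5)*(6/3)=3112.31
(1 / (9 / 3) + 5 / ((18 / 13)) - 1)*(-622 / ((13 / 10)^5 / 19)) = -31317700000 / 3341637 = -9371.96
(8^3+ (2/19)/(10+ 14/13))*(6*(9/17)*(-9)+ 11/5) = -1571062247/116280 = -13511.03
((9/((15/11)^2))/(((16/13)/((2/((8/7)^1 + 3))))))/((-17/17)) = -11011/5800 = -1.90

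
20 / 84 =5 / 21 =0.24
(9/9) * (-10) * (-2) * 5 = 100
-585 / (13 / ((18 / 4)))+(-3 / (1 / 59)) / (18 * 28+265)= -311799 / 1538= -202.73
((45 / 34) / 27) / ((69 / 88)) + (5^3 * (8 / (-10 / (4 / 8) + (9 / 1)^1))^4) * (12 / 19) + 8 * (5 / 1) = 60838411420 / 978911901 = 62.15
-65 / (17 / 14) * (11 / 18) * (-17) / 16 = 5005 / 144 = 34.76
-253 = -253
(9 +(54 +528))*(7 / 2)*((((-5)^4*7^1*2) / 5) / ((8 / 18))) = 32578875 / 4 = 8144718.75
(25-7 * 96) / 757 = -647 / 757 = -0.85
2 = 2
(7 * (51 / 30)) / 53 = 119 / 530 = 0.22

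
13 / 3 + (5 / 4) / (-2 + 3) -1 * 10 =-53 / 12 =-4.42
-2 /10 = -1 /5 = -0.20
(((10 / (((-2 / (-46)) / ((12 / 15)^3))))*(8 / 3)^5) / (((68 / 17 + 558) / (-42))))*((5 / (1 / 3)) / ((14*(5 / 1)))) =-48234496 / 189675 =-254.30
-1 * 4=-4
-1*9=-9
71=71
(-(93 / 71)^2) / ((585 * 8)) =-0.00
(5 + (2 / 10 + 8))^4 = 18974736 / 625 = 30359.58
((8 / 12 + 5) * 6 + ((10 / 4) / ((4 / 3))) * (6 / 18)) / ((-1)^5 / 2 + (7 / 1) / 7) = 277 / 4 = 69.25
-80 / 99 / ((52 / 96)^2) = -5120 / 1859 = -2.75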